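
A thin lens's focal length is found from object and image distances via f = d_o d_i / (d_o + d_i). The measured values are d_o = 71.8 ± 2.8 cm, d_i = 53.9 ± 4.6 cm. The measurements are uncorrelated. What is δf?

∂f/∂d_o = (d_i/(d_o+d_i))² = 0.184;  ∂f/∂d_i = (d_o/(d_o+d_i))² = 0.326
δf = √((∂f/∂d_o · δd_o)² + (∂f/∂d_i · δd_i)²) = √(0.265 + 2.25) = 1.59 cm

1.59 cm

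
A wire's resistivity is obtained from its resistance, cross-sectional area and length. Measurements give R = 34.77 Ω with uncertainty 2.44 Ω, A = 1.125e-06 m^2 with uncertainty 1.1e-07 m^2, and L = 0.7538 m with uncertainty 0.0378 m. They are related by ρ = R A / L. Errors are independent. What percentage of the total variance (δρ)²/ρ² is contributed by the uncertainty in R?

(δρ/ρ)² = (1·δR/R)² + (1·δA/A)² + (-1·δL/L)²
  R term: (1×0.0702)² = 0.00492
  A term: (1×0.0978)² = 0.00956
  L term: (-1×0.0501)² = 0.00251
Total = 0.0170. Share from R = 0.00492/0.0170 = 0.290.

29.0%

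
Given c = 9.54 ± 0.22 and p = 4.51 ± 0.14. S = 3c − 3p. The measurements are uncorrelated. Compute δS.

S is a linear combination, so absolute uncertainties add in quadrature:
  (3·δc)² = 0.436;  (3·δp)² = 0.176
δS = √(0.612) = 0.782

0.782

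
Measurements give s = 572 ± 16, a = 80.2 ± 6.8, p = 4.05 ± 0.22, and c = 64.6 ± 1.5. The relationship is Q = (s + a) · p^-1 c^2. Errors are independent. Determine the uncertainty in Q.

51300

Let u = s + a = 652. δu = √(δs² + δa²) = √(256 + 46.2) = 17.4, so δu/u = 0.0267.
Q is then a monomial in u, p, c:
δQ/Q = √((δu/u)² + (-1·δp/p)² + (2·δc/c)²) = √(0.000711 + 0.00295 + 0.00216) = 0.0763
Q = 6.72e+05, so δQ = 0.0763 × 6.72e+05 = 51300.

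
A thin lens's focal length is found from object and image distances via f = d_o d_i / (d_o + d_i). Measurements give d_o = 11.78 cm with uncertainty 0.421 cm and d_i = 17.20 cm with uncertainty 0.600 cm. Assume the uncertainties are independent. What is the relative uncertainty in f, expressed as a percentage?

2.55%

∂f/∂d_o = (d_i/(d_o+d_i))² = 0.352;  ∂f/∂d_i = (d_o/(d_o+d_i))² = 0.165
δf = √((∂f/∂d_o · δd_o)² + (∂f/∂d_i · δd_i)²) = √(0.0220 + 0.00983) = 0.178 cm
f = 6.992 cm, so δf/f = 0.178/6.992 = 0.0255.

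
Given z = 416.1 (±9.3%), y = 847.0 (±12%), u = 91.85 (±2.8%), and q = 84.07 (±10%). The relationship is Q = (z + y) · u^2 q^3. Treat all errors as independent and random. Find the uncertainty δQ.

Let w = z + y = 1263. δw = √(δz² + δy²) = √(1500 + 10300) = 109, so δw/w = 0.0861.
Q is then a monomial in w, u, q:
δQ/Q = √((δw/w)² + (2·δu/u)² + (3·δq/q)²) = √(0.00741 + 0.00314 + 0.0900) = 0.317
Q = 6.332e+12, so δQ = 0.317 × 6.332e+12 = 2.01e+12.

2.01e+12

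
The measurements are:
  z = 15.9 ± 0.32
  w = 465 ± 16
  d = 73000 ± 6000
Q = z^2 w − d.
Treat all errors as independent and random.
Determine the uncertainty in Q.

Let p = z^2·w = 1.18e+05. δp/p = √((2·δz/z)² + (1·δw/w)²) = √(0.00162 + 0.00118) = 0.0530, so δp = 6230.
Q = p − d: δQ = √(δp² + δd²) = √(3.88e+07 + 3.6e+07) = 8650

8650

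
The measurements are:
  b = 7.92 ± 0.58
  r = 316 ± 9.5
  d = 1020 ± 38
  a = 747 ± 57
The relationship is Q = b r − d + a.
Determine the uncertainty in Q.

Let p = b·r = 2500. δp/p = √((1·δb/b)² + (1·δr/r)²) = √(0.00536 + 0.000904) = 0.0792, so δp = 198.
Q = p − d + a: δQ = √(δp² + δd² + δa²) = √(39300 + 1440 + 3250) = 210

210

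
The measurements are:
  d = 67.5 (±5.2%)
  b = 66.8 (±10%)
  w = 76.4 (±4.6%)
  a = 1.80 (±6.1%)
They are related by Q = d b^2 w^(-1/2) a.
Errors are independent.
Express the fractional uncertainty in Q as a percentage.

For a monomial Q ∝ d, b^2, w^(-1/2), a, fractional errors add in quadrature:
  (1·δd/d)² = (1×0.0520)² = 0.00270;  (2·δb/b)² = (2×0.100)² = 0.0400;  (−½·δw/w)² = (-0.5×0.0460)² = 0.000529;  (1·δa/a)² = (1×0.0610)² = 0.00372
δQ/Q = √(0.0470) = 0.217

21.7%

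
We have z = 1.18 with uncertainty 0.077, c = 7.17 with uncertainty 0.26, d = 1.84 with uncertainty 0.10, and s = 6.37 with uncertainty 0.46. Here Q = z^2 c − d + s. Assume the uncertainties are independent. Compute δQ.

1.43

Let p = z^2·c = 9.98. δp/p = √((2·δz/z)² + (1·δc/c)²) = √(0.0170 + 0.00131) = 0.135, so δp = 1.35.
Q = p − d + s: δQ = √(δp² + δd² + δs²) = √(1.83 + 0.0100 + 0.212) = 1.43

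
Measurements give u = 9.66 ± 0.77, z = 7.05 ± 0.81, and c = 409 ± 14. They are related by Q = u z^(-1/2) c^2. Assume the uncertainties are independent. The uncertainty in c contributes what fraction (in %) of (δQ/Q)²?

32.7%

(δQ/Q)² = (1·δu/u)² + (−½·δz/z)² + (2·δc/c)²
  u term: (1×0.0797)² = 0.00635
  z term: (-0.5×0.115)² = 0.00330
  c term: (2×0.0342)² = 0.00469
Total = 0.0143. Share from c = 0.00469/0.0143 = 0.327.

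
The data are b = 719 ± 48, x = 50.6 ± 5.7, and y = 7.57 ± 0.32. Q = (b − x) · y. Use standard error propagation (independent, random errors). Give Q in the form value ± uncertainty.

5060 ± 424

Let u = b − x = 668. δu = √(δb² + δx²) = √(2300 + 32.5) = 48.3, so δu/u = 0.0723.
Q is then a monomial in u, y:
δQ/Q = √((δu/u)² + (1·δy/y)²) = √(0.00523 + 0.00179) = 0.0838
Q = 5060, so δQ = 0.0838 × 5060 = 424.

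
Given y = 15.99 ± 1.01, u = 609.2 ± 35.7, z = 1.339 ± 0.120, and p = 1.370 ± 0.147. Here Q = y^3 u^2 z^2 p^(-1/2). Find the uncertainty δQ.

Each factor contributes (exponent × relative error)² to (δQ/Q)²:
  (3·δy/y)² = (3×0.0632)² = 0.0359;  (2·δu/u)² = (2×0.0586)² = 0.0137;  (2·δz/z)² = (2×0.0896)² = 0.0321;  (−½·δp/p)² = (-0.5×0.107)² = 0.00288
δQ/Q = √(0.0846) = 0.291
Q = 2.324e+09, so δQ = 0.291 × 2.324e+09 = 6.76e+08.

6.76e+08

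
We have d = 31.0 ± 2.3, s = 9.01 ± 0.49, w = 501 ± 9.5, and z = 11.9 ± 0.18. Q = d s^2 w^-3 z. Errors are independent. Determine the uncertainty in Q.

Each factor contributes (exponent × relative error)² to (δQ/Q)²:
  (1·δd/d)² = (1×0.0742)² = 0.00550;  (2·δs/s)² = (2×0.0544)² = 0.0118;  (-3·δw/w)² = (-3×0.0190)² = 0.00324;  (1·δz/z)² = (1×0.0151)² = 0.000229
δQ/Q = √(0.0208) = 0.144
Q = 0.000238, so δQ = 0.144 × 0.000238 = 3.43e-05.

3.43e-05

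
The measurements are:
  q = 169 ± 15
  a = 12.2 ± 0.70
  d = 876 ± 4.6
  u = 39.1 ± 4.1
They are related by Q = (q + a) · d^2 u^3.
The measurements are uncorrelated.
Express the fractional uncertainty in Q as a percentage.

32.5%

Let w = q + a = 181. δw = √(δq² + δa²) = √(225 + 0.490) = 15.0, so δw/w = 0.0829.
Q is then a monomial in w, d, u:
δQ/Q = √((δw/w)² + (2·δd/d)² + (3·δu/u)²) = √(0.00687 + 0.000110 + 0.0990) = 0.325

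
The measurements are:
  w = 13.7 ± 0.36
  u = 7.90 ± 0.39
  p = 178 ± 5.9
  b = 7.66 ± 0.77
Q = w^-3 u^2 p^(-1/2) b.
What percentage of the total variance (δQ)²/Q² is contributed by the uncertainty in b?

(δQ/Q)² = (-3·δw/w)² + (2·δu/u)² + (−½·δp/p)² + (1·δb/b)²
  w term: (-3×0.0263)² = 0.00621
  u term: (2×0.0494)² = 0.00975
  p term: (-0.5×0.0331)² = 0.000275
  b term: (1×0.101)² = 0.0101
Total = 0.0263. Share from b = 0.0101/0.0263 = 0.384.

38.4%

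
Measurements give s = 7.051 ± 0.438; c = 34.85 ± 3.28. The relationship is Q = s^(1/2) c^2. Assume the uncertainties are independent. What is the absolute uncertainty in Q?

Products/powers → add relative errors in quadrature, weighted by exponent:
  (½·δs/s)² = (0.5×0.0621)² = 0.000965;  (2·δc/c)² = (2×0.0941)² = 0.0354
δQ/Q = √(0.0364) = 0.191
Q = 3225, so δQ = 0.191 × 3225 = 615.

615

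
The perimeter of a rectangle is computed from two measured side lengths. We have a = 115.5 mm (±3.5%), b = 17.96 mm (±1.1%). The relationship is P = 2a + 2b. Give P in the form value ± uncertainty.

Each term contributes (cᵢ δxᵢ)² to (δP)²:
  (2·δa)² = 65.4;  (2·δb)² = 0.156
δP = √(65.5) = 8.09 mm
P = 266.9 mm.

266.9 ± 8.09 mm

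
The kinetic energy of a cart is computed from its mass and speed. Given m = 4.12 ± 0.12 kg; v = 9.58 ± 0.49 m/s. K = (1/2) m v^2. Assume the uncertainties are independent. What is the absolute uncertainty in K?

20.1 J

Each factor contributes (exponent × relative error)² to (δK/K)²:
  (1·δm/m)² = (1×0.0291)² = 0.000848;  (2·δv/v)² = (2×0.0511)² = 0.0105
δK/K = √(0.0113) = 0.106
K = 189 J, so δK = 0.106 × 189 = 20.1 J.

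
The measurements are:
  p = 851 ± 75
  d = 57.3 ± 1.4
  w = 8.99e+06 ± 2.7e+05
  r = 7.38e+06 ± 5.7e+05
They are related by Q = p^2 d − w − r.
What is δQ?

Let h = p^2·d = 4.15e+07. δh/h = √((2·δp/p)² + (1·δd/d)²) = √(0.0311 + 0.000597) = 0.178, so δh = 7.38e+06.
Q = h − w − r: δQ = √(δh² + δw² + δr²) = √(5.45e+13 + 7.29e+10 + 3.25e+11) = 7.41e+06

7.41e+06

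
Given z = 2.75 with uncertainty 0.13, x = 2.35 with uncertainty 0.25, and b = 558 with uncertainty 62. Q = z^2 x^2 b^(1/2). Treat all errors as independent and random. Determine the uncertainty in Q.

Relative error in a monomial: (δQ/Q)² = Σ (nᵢ · δxᵢ/xᵢ)².
  (2·δz/z)² = (2×0.0473)² = 0.00894;  (2·δx/x)² = (2×0.106)² = 0.0453;  (½·δb/b)² = (0.5×0.111)² = 0.00309
δQ/Q = √(0.0573) = 0.239
Q = 987, so δQ = 0.239 × 987 = 236.

236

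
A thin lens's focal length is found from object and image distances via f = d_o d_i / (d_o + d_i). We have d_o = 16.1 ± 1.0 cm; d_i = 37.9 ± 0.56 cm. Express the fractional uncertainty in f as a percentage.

4.38%

∂f/∂d_o = (d_i/(d_o+d_i))² = 0.493;  ∂f/∂d_i = (d_o/(d_o+d_i))² = 0.0889
δf = √((∂f/∂d_o · δd_o)² + (∂f/∂d_i · δd_i)²) = √(0.243 + 0.00248) = 0.495 cm
f = 11.3 cm, so δf/f = 0.495/11.3 = 0.0438.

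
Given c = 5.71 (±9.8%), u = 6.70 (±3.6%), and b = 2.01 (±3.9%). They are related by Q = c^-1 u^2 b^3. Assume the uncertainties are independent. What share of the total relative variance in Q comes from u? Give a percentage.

(δQ/Q)² = (-1·δc/c)² + (2·δu/u)² + (3·δb/b)²
  c term: (-1×0.0980)² = 0.00960
  u term: (2×0.0360)² = 0.00518
  b term: (3×0.0390)² = 0.0137
Total = 0.0285. Share from u = 0.00518/0.0285 = 0.182.

18.2%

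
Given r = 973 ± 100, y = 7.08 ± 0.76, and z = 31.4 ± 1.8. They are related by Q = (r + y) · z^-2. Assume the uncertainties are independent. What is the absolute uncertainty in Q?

0.153

Let u = r + y = 980. δu = √(δr² + δy²) = √(10000 + 0.578) = 100, so δu/u = 0.102.
Q is then a monomial in u, z:
δQ/Q = √((δu/u)² + (-2·δz/z)²) = √(0.0104 + 0.0131) = 0.153
Q = 0.994, so δQ = 0.153 × 0.994 = 0.153.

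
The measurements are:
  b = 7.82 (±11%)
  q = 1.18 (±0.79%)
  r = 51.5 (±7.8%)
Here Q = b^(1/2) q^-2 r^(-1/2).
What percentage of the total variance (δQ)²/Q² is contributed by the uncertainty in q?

(δQ/Q)² = (½·δb/b)² + (-2·δq/q)² + (−½·δr/r)²
  b term: (0.5×0.110)² = 0.00302
  q term: (-2×0.00790)² = 0.000250
  r term: (-0.5×0.0780)² = 0.00152
Total = 0.00480. Share from q = 0.000250/0.00480 = 0.0521.

5.21%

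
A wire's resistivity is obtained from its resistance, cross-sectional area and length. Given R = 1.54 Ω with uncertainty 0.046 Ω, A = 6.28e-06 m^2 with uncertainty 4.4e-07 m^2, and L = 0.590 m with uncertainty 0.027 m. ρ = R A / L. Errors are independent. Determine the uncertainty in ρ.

ρ is a product of powers, so relative uncertainties combine in quadrature:
  (1·δR/R)² = (1×0.0299)² = 0.000892;  (1·δA/A)² = (1×0.0701)² = 0.00491;  (-1·δL/L)² = (-1×0.0458)² = 0.00209
δρ/ρ = √(0.00790) = 0.0889
ρ = 1.64e-05 Ω·m, so δρ = 0.0889 × 1.64e-05 = 1.46e-06 Ω·m.

1.46e-06 Ω·m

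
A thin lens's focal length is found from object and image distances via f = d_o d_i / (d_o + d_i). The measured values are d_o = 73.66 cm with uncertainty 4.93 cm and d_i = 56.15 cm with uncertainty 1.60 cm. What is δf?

∂f/∂d_o = (d_i/(d_o+d_i))² = 0.187;  ∂f/∂d_i = (d_o/(d_o+d_i))² = 0.322
δf = √((∂f/∂d_o · δd_o)² + (∂f/∂d_i · δd_i)²) = √(0.851 + 0.265) = 1.06 cm

1.06 cm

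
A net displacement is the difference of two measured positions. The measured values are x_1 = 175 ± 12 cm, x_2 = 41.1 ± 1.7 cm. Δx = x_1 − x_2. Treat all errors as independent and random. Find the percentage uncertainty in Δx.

9.05%

Sums and differences: (δΔx)² = Σ (cᵢ δxᵢ)².
  (δx_1)² = 144;  (δx_2)² = 2.89
δΔx = √(147) = 12.1 cm
Δx = 134 cm, so δΔx/Δx = 12.1/134 = 0.0905.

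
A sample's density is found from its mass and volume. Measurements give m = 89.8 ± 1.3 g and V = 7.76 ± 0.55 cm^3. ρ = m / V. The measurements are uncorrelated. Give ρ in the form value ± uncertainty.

Since ρ is a product/quotient, work with relative uncertainties:
  (1·δm/m)² = (1×0.0145)² = 0.000210;  (-1·δV/V)² = (-1×0.0709)² = 0.00502
δρ/ρ = √(0.00523) = 0.0723
ρ = 11.6 g/cm^3, so δρ = 0.0723 × 11.6 = 0.837 g/cm^3.

11.6 ± 0.837 g/cm^3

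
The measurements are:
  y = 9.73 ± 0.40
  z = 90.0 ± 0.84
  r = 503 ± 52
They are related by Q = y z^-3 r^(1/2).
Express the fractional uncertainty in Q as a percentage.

For a monomial Q ∝ y, z^-3, r^(1/2), fractional errors add in quadrature:
  (1·δy/y)² = (1×0.0411)² = 0.00169;  (-3·δz/z)² = (-3×0.00933)² = 0.000784;  (½·δr/r)² = (0.5×0.103)² = 0.00267
δQ/Q = √(0.00515) = 0.0717

7.17%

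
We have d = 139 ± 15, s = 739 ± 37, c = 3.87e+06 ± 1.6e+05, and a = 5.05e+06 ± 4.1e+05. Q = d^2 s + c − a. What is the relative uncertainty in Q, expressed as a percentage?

24.4%

Let p = d^2·s = 1.43e+07. δp/p = √((2·δd/d)² + (1·δs/s)²) = √(0.0466 + 0.00251) = 0.222, so δp = 3.16e+06.
Q = p + c − a: δQ = √(δp² + δc² + δa²) = √(1e+13 + 2.56e+10 + 1.68e+11) = 3.19e+06
Q = 1.31e+07, so δQ/Q = 3.19e+06/1.31e+07 = 0.244.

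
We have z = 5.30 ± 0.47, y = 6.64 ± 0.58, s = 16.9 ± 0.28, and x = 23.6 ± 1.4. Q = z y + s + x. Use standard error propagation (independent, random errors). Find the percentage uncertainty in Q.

Let p = z·y = 35.2. δp/p = √((1·δz/z)² + (1·δy/y)²) = √(0.00786 + 0.00763) = 0.124, so δp = 4.38.
Q = p + s + x: δQ = √(δp² + δs² + δx²) = √(19.2 + 0.0784 + 1.96) = 4.61
Q = 75.7, so δQ/Q = 4.61/75.7 = 0.0609.

6.09%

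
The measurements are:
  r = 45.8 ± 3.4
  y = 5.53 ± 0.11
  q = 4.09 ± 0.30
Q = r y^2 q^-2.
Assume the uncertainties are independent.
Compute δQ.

14.2

Products/powers → add relative errors in quadrature, weighted by exponent:
  (1·δr/r)² = (1×0.0742)² = 0.00551;  (2·δy/y)² = (2×0.0199)² = 0.00158;  (-2·δq/q)² = (-2×0.0733)² = 0.0215
δQ/Q = √(0.0286) = 0.169
Q = 83.7, so δQ = 0.169 × 83.7 = 14.2.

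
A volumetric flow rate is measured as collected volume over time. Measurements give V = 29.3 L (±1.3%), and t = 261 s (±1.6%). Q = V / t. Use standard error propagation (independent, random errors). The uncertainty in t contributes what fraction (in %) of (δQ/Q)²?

(δQ/Q)² = (1·δV/V)² + (-1·δt/t)²
  V term: (1×0.0130)² = 0.000169
  t term: (-1×0.0160)² = 0.000256
Total = 0.000425. Share from t = 0.000256/0.000425 = 0.602.

60.2%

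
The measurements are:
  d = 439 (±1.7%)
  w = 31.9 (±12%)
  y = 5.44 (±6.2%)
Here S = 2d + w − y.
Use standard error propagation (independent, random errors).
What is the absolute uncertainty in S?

Absolute uncertainties add in quadrature for a linear combination:
  (2·δd)² = 223;  (δw)² = 14.7;  (δy)² = 0.114
δS = √(238) = 15.4

15.4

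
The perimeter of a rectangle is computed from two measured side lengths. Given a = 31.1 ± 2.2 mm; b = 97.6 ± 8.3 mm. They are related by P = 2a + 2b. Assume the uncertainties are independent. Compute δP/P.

0.0667

Absolute uncertainties add in quadrature for a linear combination:
  (2·δa)² = 19.4;  (2·δb)² = 276
δP = √(295) = 17.2 mm
P = 257 mm, so δP/P = 17.2/257 = 0.0667.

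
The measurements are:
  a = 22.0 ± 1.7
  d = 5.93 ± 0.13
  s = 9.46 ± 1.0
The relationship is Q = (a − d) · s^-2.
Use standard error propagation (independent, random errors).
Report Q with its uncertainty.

Let u = a − d = 16.1. δu = √(δa² + δd²) = √(2.89 + 0.0169) = 1.70, so δu/u = 0.106.
Q is then a monomial in u, s:
δQ/Q = √((δu/u)² + (-2·δs/s)²) = √(0.0113 + 0.0447) = 0.237
Q = 0.180, so δQ = 0.237 × 0.180 = 0.0425.

0.180 ± 0.0425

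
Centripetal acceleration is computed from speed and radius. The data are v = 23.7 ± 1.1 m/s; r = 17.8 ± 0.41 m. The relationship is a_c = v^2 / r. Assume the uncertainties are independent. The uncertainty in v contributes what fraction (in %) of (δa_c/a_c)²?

(δa_c/a_c)² = (2·δv/v)² + (-1·δr/r)²
  v term: (2×0.0464)² = 0.00862
  r term: (-1×0.0230)² = 0.000531
Total = 0.00915. Share from v = 0.00862/0.00915 = 0.942.

94.2%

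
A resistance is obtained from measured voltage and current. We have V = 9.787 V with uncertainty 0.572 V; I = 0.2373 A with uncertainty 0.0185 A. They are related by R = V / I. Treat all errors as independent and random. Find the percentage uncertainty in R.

9.74%

R is a product of powers, so relative uncertainties combine in quadrature:
  (1·δV/V)² = (1×0.0584)² = 0.00342;  (-1·δI/I)² = (-1×0.0780)² = 0.00608
δR/R = √(0.00949) = 0.0974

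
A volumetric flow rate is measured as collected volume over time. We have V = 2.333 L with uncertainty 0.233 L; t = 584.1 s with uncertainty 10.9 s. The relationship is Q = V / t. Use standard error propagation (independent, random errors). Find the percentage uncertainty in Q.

10.2%

Products/powers → add relative errors in quadrature, weighted by exponent:
  (1·δV/V)² = (1×0.0999)² = 0.00997;  (-1·δt/t)² = (-1×0.0187)² = 0.000348
δQ/Q = √(0.0103) = 0.102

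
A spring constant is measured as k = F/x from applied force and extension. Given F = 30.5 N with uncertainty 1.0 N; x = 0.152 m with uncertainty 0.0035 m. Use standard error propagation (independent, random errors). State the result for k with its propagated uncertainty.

201 ± 8.04 N/m

Each factor contributes (exponent × relative error)² to (δk/k)²:
  (1·δF/F)² = (1×0.0328)² = 0.00107;  (-1·δx/x)² = (-1×0.0230)² = 0.000530
δk/k = √(0.00161) = 0.0401
k = 201 N/m, so δk = 0.0401 × 201 = 8.04 N/m.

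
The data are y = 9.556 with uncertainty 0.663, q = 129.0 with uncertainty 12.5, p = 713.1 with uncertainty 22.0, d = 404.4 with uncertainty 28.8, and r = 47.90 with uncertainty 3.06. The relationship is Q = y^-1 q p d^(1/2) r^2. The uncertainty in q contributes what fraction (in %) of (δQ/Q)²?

28.7%

(δQ/Q)² = (-1·δy/y)² + (1·δq/q)² + (1·δp/p)² + (½·δd/d)² + (2·δr/r)²
  y term: (-1×0.0694)² = 0.00481
  q term: (1×0.0969)² = 0.00939
  p term: (1×0.0309)² = 0.000952
  d term: (0.5×0.0712)² = 0.00127
  r term: (2×0.0639)² = 0.0163
Total = 0.0327. Share from q = 0.00939/0.0327 = 0.287.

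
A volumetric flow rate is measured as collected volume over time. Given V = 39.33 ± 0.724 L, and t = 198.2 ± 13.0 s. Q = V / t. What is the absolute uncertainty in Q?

Products/powers → add relative errors in quadrature, weighted by exponent:
  (1·δV/V)² = (1×0.0184)² = 0.000339;  (-1·δt/t)² = (-1×0.0656)² = 0.00430
δQ/Q = √(0.00464) = 0.0681
Q = 0.1984 L/s, so δQ = 0.0681 × 0.1984 = 0.0135 L/s.

0.0135 L/s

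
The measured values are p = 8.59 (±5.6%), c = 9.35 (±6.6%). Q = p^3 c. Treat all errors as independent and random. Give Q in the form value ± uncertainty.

Relative error in a monomial: (δQ/Q)² = Σ (nᵢ · δxᵢ/xᵢ)².
  (3·δp/p)² = (3×0.0560)² = 0.0282;  (1·δc/c)² = (1×0.0660)² = 0.00436
δQ/Q = √(0.0326) = 0.180
Q = 5930, so δQ = 0.180 × 5930 = 1070.

5930 ± 1070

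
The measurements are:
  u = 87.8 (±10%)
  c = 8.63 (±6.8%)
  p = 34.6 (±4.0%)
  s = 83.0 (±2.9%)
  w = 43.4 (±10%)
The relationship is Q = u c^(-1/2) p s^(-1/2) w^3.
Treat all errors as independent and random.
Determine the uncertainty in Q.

Relative error in a monomial: (δQ/Q)² = Σ (nᵢ · δxᵢ/xᵢ)².
  (1·δu/u)² = (1×0.100)² = 0.0100;  (−½·δc/c)² = (-0.5×0.0680)² = 0.00116;  (1·δp/p)² = (1×0.0400)² = 0.00160;  (−½·δs/s)² = (-0.5×0.0290)² = 0.000210;  (3·δw/w)² = (3×0.100)² = 0.0900
δQ/Q = √(0.103) = 0.321
Q = 9.28e+06, so δQ = 0.321 × 9.28e+06 = 2.98e+06.

2.98e+06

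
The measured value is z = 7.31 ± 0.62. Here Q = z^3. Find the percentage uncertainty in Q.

Q ∝ z^3, so δQ/Q = |3| · δz/z = 3 × 0.0848 = 0.254.

25.4%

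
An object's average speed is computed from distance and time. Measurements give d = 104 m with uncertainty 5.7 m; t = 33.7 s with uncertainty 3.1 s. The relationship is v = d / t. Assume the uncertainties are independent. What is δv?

Since v is a product/quotient, work with relative uncertainties:
  (1·δd/d)² = (1×0.0548)² = 0.00300;  (-1·δt/t)² = (-1×0.0920)² = 0.00846
δv/v = √(0.0115) = 0.107
v = 3.09 m/s, so δv = 0.107 × 3.09 = 0.330 m/s.

0.330 m/s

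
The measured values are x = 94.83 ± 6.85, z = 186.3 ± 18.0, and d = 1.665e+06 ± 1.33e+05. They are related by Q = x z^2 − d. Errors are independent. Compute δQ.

Let p = x·z^2 = 3.291e+06. δp/p = √((1·δx/x)² + (2·δz/z)²) = √(0.00522 + 0.0373) = 0.206, so δp = 6.79e+05.
Q = p − d: δQ = √(δp² + δd²) = √(4.61e+11 + 1.77e+10) = 6.92e+05

6.92e+05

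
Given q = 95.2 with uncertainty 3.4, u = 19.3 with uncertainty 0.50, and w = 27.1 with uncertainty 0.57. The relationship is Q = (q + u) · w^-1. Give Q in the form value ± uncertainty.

Let h = q + u = 114. δh = √(δq² + δu²) = √(11.6 + 0.250) = 3.44, so δh/h = 0.0300.
Q is then a monomial in h, w:
δQ/Q = √((δh/h)² + (-1·δw/w)²) = √(0.000901 + 0.000442) = 0.0366
Q = 4.23, so δQ = 0.0366 × 4.23 = 0.155.

4.23 ± 0.155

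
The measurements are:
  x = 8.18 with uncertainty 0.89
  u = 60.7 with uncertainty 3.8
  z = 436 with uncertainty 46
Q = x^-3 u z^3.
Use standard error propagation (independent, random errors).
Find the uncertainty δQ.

Relative error in a monomial: (δQ/Q)² = Σ (nᵢ · δxᵢ/xᵢ)².
  (-3·δx/x)² = (-3×0.109)² = 0.107;  (1·δu/u)² = (1×0.0626)² = 0.00392;  (3·δz/z)² = (3×0.106)² = 0.100
δQ/Q = √(0.211) = 0.459
Q = 9.19e+06, so δQ = 0.459 × 9.19e+06 = 4.22e+06.

4.22e+06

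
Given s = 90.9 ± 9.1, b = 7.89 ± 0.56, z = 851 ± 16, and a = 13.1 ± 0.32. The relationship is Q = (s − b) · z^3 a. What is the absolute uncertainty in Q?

Let u = s − b = 83.0. δu = √(δs² + δb²) = √(82.8 + 0.314) = 9.12, so δu/u = 0.110.
Q is then a monomial in u, z, a:
δQ/Q = √((δu/u)² + (3·δz/z)² + (1·δa/a)²) = √(0.0121 + 0.00318 + 0.000597) = 0.126
Q = 6.7e+11, so δQ = 0.126 × 6.7e+11 = 8.44e+10.

8.44e+10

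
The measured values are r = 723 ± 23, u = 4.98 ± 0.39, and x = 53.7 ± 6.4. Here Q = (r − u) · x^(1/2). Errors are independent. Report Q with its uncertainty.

Let w = r − u = 718. δw = √(δr² + δu²) = √(529 + 0.152) = 23.0, so δw/w = 0.0320.
Q is then a monomial in w, x:
δQ/Q = √((δw/w)² + (½·δx/x)²) = √(0.00103 + 0.00355) = 0.0677
Q = 5260, so δQ = 0.0677 × 5260 = 356.

5260 ± 356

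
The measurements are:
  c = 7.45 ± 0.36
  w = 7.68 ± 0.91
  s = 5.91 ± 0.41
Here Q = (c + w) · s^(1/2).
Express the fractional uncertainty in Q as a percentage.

7.34%

Let u = c + w = 15.1. δu = √(δc² + δw²) = √(0.130 + 0.828) = 0.979, so δu/u = 0.0647.
Q is then a monomial in u, s:
δQ/Q = √((δu/u)² + (½·δs/s)²) = √(0.00418 + 0.00120) = 0.0734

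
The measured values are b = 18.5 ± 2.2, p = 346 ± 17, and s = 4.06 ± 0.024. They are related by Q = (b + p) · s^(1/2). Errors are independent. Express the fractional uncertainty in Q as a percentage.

4.71%

Let u = b + p = 364. δu = √(δb² + δp²) = √(4.84 + 289) = 17.1, so δu/u = 0.0470.
Q is then a monomial in u, s:
δQ/Q = √((δu/u)² + (½·δs/s)²) = √(0.00221 + 8.74e-06) = 0.0471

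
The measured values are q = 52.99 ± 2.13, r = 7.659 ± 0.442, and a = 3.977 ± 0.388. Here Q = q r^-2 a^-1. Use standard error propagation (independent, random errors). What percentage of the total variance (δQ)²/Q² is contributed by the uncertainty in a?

(δQ/Q)² = (1·δq/q)² + (-2·δr/r)² + (-1·δa/a)²
  q term: (1×0.0402)² = 0.00162
  r term: (-2×0.0577)² = 0.0133
  a term: (-1×0.0976)² = 0.00952
Total = 0.0245. Share from a = 0.00952/0.0245 = 0.389.

38.9%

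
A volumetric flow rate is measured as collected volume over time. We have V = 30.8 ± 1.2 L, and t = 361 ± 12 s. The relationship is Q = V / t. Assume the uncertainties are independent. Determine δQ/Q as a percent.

Products/powers → add relative errors in quadrature, weighted by exponent:
  (1·δV/V)² = (1×0.0390)² = 0.00152;  (-1·δt/t)² = (-1×0.0332)² = 0.00110
δQ/Q = √(0.00262) = 0.0512

5.12%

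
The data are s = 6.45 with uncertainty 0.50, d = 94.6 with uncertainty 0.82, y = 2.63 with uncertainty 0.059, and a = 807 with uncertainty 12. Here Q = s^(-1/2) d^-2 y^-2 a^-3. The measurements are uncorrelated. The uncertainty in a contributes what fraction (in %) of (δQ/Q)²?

(δQ/Q)² = (−½·δs/s)² + (-2·δd/d)² + (-2·δy/y)² + (-3·δa/a)²
  s term: (-0.5×0.0775)² = 0.00150
  d term: (-2×0.00867)² = 0.000301
  y term: (-2×0.0224)² = 0.00201
  a term: (-3×0.0149)² = 0.00199
Total = 0.00581. Share from a = 0.00199/0.00581 = 0.343.

34.3%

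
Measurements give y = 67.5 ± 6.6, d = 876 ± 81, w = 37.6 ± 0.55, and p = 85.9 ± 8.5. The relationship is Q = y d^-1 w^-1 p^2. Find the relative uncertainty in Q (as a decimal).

0.240

Since Q is a product/quotient, work with relative uncertainties:
  (1·δy/y)² = (1×0.0978)² = 0.00956;  (-1·δd/d)² = (-1×0.0925)² = 0.00855;  (-1·δw/w)² = (-1×0.0146)² = 0.000214;  (2·δp/p)² = (2×0.0990)² = 0.0392
δQ/Q = √(0.0575) = 0.240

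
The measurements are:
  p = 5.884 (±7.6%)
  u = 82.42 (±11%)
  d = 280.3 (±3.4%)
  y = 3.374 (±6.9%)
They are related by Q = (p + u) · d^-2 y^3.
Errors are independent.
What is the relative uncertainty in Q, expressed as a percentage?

24.1%

Let w = p + u = 88.30. δw = √(δp² + δu²) = √(0.200 + 82.2) = 9.08, so δw/w = 0.103.
Q is then a monomial in w, d, y:
δQ/Q = √((δw/w)² + (-2·δd/d)² + (3·δy/y)²) = √(0.0106 + 0.00462 + 0.0428) = 0.241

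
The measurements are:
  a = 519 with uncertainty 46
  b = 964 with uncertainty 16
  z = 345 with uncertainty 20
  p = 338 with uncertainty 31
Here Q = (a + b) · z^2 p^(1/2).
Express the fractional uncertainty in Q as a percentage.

12.9%

Let u = a + b = 1480. δu = √(δa² + δb²) = √(2120 + 256) = 48.7, so δu/u = 0.0328.
Q is then a monomial in u, z, p:
δQ/Q = √((δu/u)² + (2·δz/z)² + (½·δp/p)²) = √(0.00108 + 0.0134 + 0.00210) = 0.129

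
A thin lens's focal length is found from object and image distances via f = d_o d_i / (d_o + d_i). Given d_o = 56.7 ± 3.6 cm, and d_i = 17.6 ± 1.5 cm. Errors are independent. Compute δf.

0.897 cm

∂f/∂d_o = (d_i/(d_o+d_i))² = 0.0561;  ∂f/∂d_i = (d_o/(d_o+d_i))² = 0.582
δf = √((∂f/∂d_o · δd_o)² + (∂f/∂d_i · δd_i)²) = √(0.0408 + 0.763) = 0.897 cm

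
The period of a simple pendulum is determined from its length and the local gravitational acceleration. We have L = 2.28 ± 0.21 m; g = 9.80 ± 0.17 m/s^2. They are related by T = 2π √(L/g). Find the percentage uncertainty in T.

Relative error in a monomial: (δT/T)² = Σ (nᵢ · δxᵢ/xᵢ)².
  (½·δL/L)² = (0.5×0.0921)² = 0.00212;  (−½·δg/g)² = (-0.5×0.0173)² = 7.52e-05
δT/T = √(0.00220) = 0.0469

4.69%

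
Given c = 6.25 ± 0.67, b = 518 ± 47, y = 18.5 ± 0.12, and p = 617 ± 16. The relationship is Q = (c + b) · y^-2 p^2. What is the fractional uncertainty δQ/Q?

0.104

Let u = c + b = 524. δu = √(δc² + δb²) = √(0.449 + 2210) = 47.0, so δu/u = 0.0897.
Q is then a monomial in u, y, p:
δQ/Q = √((δu/u)² + (-2·δy/y)² + (2·δp/p)²) = √(0.00804 + 0.000168 + 0.00269) = 0.104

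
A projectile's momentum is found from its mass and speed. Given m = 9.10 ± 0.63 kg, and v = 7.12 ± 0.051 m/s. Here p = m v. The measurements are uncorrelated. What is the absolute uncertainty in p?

4.51 kg·m/s

Each factor contributes (exponent × relative error)² to (δp/p)²:
  (1·δm/m)² = (1×0.0692)² = 0.00479;  (1·δv/v)² = (1×0.00716)² = 5.13e-05
δp/p = √(0.00484) = 0.0696
p = 64.8 kg·m/s, so δp = 0.0696 × 64.8 = 4.51 kg·m/s.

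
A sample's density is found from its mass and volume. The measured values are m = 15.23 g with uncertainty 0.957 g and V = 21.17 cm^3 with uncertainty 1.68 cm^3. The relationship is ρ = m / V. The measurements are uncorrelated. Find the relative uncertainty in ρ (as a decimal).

ρ is a product of powers, so relative uncertainties combine in quadrature:
  (1·δm/m)² = (1×0.0628)² = 0.00395;  (-1·δV/V)² = (-1×0.0794)² = 0.00630
δρ/ρ = √(0.0102) = 0.101

0.101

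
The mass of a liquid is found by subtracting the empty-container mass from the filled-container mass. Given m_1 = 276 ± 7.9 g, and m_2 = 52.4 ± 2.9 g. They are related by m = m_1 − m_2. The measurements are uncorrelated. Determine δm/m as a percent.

3.76%

Sums and differences: (δm)² = Σ (cᵢ δxᵢ)².
  (δm_1)² = 62.4;  (δm_2)² = 8.41
δm = √(70.8) = 8.42 g
m = 224 g, so δm/m = 8.42/224 = 0.0376.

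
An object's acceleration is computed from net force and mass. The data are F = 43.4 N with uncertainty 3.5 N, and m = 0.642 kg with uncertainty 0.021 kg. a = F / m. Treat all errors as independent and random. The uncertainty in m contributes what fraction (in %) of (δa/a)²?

14.1%

(δa/a)² = (1·δF/F)² + (-1·δm/m)²
  F term: (1×0.0806)² = 0.00650
  m term: (-1×0.0327)² = 0.00107
Total = 0.00757. Share from m = 0.00107/0.00757 = 0.141.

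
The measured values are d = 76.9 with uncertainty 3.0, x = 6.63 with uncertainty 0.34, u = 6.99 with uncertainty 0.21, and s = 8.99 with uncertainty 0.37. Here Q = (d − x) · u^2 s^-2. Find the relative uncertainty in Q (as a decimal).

0.111

Let w = d − x = 70.3. δw = √(δd² + δx²) = √(9.00 + 0.116) = 3.02, so δw/w = 0.0430.
Q is then a monomial in w, u, s:
δQ/Q = √((δw/w)² + (2·δu/u)² + (-2·δs/s)²) = √(0.00185 + 0.00361 + 0.00678) = 0.111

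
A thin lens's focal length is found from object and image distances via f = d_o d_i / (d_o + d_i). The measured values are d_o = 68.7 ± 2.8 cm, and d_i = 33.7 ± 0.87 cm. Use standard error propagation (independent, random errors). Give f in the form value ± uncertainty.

∂f/∂d_o = (d_i/(d_o+d_i))² = 0.108;  ∂f/∂d_i = (d_o/(d_o+d_i))² = 0.450
δf = √((∂f/∂d_o · δd_o)² + (∂f/∂d_i · δd_i)²) = √(0.0920 + 0.153) = 0.495 cm
f = 22.6 cm.

22.6 ± 0.495 cm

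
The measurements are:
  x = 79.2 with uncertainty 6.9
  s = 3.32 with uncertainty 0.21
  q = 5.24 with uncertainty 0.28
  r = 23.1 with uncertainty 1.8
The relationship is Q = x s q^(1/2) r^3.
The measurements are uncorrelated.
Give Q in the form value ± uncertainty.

For a monomial Q ∝ x, s, q^(1/2), r^3, fractional errors add in quadrature:
  (1·δx/x)² = (1×0.0871)² = 0.00759;  (1·δs/s)² = (1×0.0633)² = 0.00400;  (½·δq/q)² = (0.5×0.0534)² = 0.000714;  (3·δr/r)² = (3×0.0779)² = 0.0546
δQ/Q = √(0.0670) = 0.259
Q = 7.42e+06, so δQ = 0.259 × 7.42e+06 = 1.92e+06.

(7.42 ± 1.92) × 10^6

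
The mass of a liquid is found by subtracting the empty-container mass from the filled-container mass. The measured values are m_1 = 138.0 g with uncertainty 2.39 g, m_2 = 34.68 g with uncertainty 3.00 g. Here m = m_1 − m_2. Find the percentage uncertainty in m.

3.71%

Absolute uncertainties add in quadrature for a linear combination:
  (δm_1)² = 5.71;  (δm_2)² = 9.00
δm = √(14.7) = 3.84 g
m = 103.3 g, so δm/m = 3.84/103.3 = 0.0371.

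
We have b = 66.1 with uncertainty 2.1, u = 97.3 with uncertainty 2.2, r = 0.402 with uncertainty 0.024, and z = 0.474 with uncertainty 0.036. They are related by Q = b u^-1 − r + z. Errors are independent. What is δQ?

0.0507

Let p = b·u^-1 = 0.679. δp/p = √((1·δb/b)² + (-1·δu/u)²) = √(0.00101 + 0.000511) = 0.0390, so δp = 0.0265.
Q = p − r + z: δQ = √(δp² + δr² + δz²) = √(0.000702 + 0.000576 + 0.00130) = 0.0507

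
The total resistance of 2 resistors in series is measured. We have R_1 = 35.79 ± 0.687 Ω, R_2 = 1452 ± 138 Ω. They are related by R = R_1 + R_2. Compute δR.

138 Ω

Each term contributes (cᵢ δxᵢ)² to (δR)²:
  (δR_1)² = 0.472;  (δR_2)² = 19000
δR = √(19000) = 138 Ω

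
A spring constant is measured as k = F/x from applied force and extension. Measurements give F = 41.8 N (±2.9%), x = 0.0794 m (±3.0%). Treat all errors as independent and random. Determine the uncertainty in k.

Each factor contributes (exponent × relative error)² to (δk/k)²:
  (1·δF/F)² = (1×0.0290)² = 0.000841;  (-1·δx/x)² = (-1×0.0300)² = 0.000900
δk/k = √(0.00174) = 0.0417
k = 526 N/m, so δk = 0.0417 × 526 = 22.0 N/m.

22.0 N/m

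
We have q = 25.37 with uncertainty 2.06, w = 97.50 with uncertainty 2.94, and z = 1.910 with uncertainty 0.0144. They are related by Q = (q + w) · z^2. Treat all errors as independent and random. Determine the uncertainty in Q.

14.7

Let u = q + w = 122.9. δu = √(δq² + δw²) = √(4.24 + 8.64) = 3.59, so δu/u = 0.0292.
Q is then a monomial in u, z:
δQ/Q = √((δu/u)² + (2·δz/z)²) = √(0.000854 + 0.000227) = 0.0329
Q = 448.2, so δQ = 0.0329 × 448.2 = 14.7.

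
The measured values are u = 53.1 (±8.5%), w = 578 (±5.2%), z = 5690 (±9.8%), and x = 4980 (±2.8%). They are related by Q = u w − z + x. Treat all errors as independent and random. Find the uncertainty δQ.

3110

Let p = u·w = 30700. δp/p = √((1·δu/u)² + (1·δw/w)²) = √(0.00723 + 0.00270) = 0.0996, so δp = 3060.
Q = p − z + x: δQ = √(δp² + δz² + δx²) = √(9.35e+06 + 3.11e+05 + 19400) = 3110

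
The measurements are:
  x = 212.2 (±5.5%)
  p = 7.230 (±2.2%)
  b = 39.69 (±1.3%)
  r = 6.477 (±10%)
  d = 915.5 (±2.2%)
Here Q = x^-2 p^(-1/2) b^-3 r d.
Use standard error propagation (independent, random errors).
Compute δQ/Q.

Relative error in a monomial: (δQ/Q)² = Σ (nᵢ · δxᵢ/xᵢ)².
  (-2·δx/x)² = (-2×0.0550)² = 0.0121;  (−½·δp/p)² = (-0.5×0.0220)² = 0.000121;  (-3·δb/b)² = (-3×0.0130)² = 0.00152;  (1·δr/r)² = (1×0.100)² = 0.0100;  (1·δd/d)² = (1×0.0220)² = 0.000484
δQ/Q = √(0.0242) = 0.156

0.156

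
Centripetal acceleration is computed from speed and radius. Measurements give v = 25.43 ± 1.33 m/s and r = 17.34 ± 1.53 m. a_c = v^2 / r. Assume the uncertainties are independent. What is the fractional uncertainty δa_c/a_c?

0.137

Relative error in a monomial: (δa_c/a_c)² = Σ (nᵢ · δxᵢ/xᵢ)².
  (2·δv/v)² = (2×0.0523)² = 0.0109;  (-1·δr/r)² = (-1×0.0882)² = 0.00779
δa_c/a_c = √(0.0187) = 0.137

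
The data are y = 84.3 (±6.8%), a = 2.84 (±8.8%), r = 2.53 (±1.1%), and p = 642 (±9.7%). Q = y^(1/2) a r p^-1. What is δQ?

Q is a product of powers, so relative uncertainties combine in quadrature:
  (½·δy/y)² = (0.5×0.0680)² = 0.00116;  (1·δa/a)² = (1×0.0880)² = 0.00774;  (1·δr/r)² = (1×0.0110)² = 0.000121;  (-1·δp/p)² = (-1×0.0970)² = 0.00941
δQ/Q = √(0.0184) = 0.136
Q = 0.103, so δQ = 0.136 × 0.103 = 0.0140.

0.0140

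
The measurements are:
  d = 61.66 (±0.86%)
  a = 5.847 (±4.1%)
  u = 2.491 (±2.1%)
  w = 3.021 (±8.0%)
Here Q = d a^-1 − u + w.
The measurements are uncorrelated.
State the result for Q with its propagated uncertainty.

Let p = d·a^-1 = 10.55. δp/p = √((1·δd/d)² + (-1·δa/a)²) = √(7.4e-05 + 0.00168) = 0.0419, so δp = 0.442.
Q = p − u + w: δQ = √(δp² + δu² + δw²) = √(0.195 + 0.00274 + 0.0584) = 0.506
Q = 11.08.

11.08 ± 0.506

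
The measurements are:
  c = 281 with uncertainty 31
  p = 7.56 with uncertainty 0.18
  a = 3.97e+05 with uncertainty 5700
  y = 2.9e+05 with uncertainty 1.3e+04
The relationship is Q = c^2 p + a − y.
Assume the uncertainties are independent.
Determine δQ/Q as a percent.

18.9%

Let w = c^2·p = 5.97e+05. δw/w = √((2·δc/c)² + (1·δp/p)²) = √(0.0487 + 0.000567) = 0.222, so δw = 1.32e+05.
Q = w + a − y: δQ = √(δw² + δa² + δy²) = √(1.75e+10 + 3.25e+07 + 1.69e+08) = 1.33e+05
Q = 7.04e+05, so δQ/Q = 1.33e+05/7.04e+05 = 0.189.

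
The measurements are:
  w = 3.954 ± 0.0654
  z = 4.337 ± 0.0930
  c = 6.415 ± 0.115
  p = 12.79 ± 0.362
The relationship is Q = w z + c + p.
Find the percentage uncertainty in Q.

Let h = w·z = 17.15. δh/h = √((1·δw/w)² + (1·δz/z)²) = √(0.000274 + 0.000460) = 0.0271, so δh = 0.464.
Q = h + c + p: δQ = √(δh² + δc² + δp²) = √(0.216 + 0.0132 + 0.131) = 0.600
Q = 36.35, so δQ/Q = 0.600/36.35 = 0.0165.

1.65%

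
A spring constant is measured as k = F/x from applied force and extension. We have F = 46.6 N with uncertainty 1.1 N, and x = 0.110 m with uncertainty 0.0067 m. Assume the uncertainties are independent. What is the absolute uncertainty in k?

27.7 N/m

Relative error in a monomial: (δk/k)² = Σ (nᵢ · δxᵢ/xᵢ)².
  (1·δF/F)² = (1×0.0236)² = 0.000557;  (-1·δx/x)² = (-1×0.0609)² = 0.00371
δk/k = √(0.00427) = 0.0653
k = 424 N/m, so δk = 0.0653 × 424 = 27.7 N/m.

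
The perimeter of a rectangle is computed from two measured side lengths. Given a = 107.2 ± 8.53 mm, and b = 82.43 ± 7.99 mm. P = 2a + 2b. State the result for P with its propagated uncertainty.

Sums and differences: (δP)² = Σ (cᵢ δxᵢ)².
  (2·δa)² = 291;  (2·δb)² = 255
δP = √(546) = 23.4 mm
P = 379.3 mm.

379.3 ± 23.4 mm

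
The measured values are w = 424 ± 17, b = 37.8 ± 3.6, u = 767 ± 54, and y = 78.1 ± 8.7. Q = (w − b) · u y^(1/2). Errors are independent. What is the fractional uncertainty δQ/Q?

0.100

Let h = w − b = 386. δh = √(δw² + δb²) = √(289 + 13.0) = 17.4, so δh/h = 0.0450.
Q is then a monomial in h, u, y:
δQ/Q = √((δh/h)² + (1·δu/u)² + (½·δy/y)²) = √(0.00202 + 0.00496 + 0.00310) = 0.100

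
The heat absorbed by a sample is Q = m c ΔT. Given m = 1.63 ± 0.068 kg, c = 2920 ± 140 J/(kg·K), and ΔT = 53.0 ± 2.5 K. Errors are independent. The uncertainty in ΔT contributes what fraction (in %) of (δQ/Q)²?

35.5%

(δQ/Q)² = (1·δm/m)² + (1·δc/c)² + (1·δΔT/ΔT)²
  m term: (1×0.0417)² = 0.00174
  c term: (1×0.0479)² = 0.00230
  ΔT term: (1×0.0472)² = 0.00222
Total = 0.00626. Share from ΔT = 0.00222/0.00626 = 0.355.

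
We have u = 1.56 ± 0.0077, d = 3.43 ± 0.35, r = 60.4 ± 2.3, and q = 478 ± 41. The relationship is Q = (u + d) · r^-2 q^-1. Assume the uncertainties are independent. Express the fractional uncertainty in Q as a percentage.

Let w = u + d = 4.99. δw = √(δu² + δd²) = √(5.93e-05 + 0.122) = 0.350, so δw/w = 0.0702.
Q is then a monomial in w, r, q:
δQ/Q = √((δw/w)² + (-2·δr/r)² + (-1·δq/q)²) = √(0.00492 + 0.00580 + 0.00736) = 0.134

13.4%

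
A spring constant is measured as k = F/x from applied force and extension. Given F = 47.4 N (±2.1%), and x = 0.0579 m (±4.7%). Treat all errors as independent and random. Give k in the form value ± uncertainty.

k is a product of powers, so relative uncertainties combine in quadrature:
  (1·δF/F)² = (1×0.0210)² = 0.000441;  (-1·δx/x)² = (-1×0.0470)² = 0.00221
δk/k = √(0.00265) = 0.0515
k = 819 N/m, so δk = 0.0515 × 819 = 42.1 N/m.

819 ± 42.1 N/m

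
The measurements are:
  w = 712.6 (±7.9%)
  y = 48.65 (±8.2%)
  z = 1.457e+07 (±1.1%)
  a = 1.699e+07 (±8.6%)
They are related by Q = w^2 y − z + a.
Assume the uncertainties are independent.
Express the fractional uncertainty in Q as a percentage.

Let p = w^2·y = 2.47e+07. δp/p = √((2·δw/w)² + (1·δy/y)²) = √(0.0250 + 0.00672) = 0.178, so δp = 4.4e+06.
Q = p − z + a: δQ = √(δp² + δz² + δa²) = √(1.93e+13 + 2.57e+10 + 2.13e+12) = 4.64e+06
Q = 2.712e+07, so δQ/Q = 4.64e+06/2.712e+07 = 0.171.

17.1%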